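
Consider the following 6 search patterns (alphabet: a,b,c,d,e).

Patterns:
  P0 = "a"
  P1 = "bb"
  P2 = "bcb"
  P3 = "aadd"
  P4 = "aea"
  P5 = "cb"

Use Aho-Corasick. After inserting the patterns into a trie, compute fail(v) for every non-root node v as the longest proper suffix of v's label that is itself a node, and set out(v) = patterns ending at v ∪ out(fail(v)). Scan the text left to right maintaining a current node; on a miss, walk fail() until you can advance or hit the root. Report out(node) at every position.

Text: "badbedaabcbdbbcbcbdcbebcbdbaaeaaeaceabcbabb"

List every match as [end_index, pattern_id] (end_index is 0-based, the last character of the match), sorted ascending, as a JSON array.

Build automaton:
Trie (insert patterns):
  0='ε' goto a→1 b→2 c→11
  1='a' goto a→6 e→9  ←P0
  2='b' goto b→3 c→4
  3='bb' goto ·  ←P1
  4='bc' goto b→5
  5='bcb' goto ·  ←P2
  6='aa' goto d→7
  7='aad' goto d→8
  8='aadd' goto ·  ←P3
  9='ae' goto a→10
  10='aea' goto ·  ←P4
  11='c' goto b→12
  12='cb' goto ·  ←P5

Failure links (BFS by depth):
  fail(1) 'a': from fail(0)=0 chase 'a': 0 ⇒ 0;  out={0}∪out(0)={0}
  fail(2) 'b': from fail(0)=0 chase 'b': 0 ⇒ 0;  out=∅∪out(0)=∅
  fail(11) 'c': from fail(0)=0 chase 'c': 0 ⇒ 0;  out=∅∪out(0)=∅
  fail(3) 'bb': from fail(2)=0 chase 'b': 0 ⇒ 2;  out={1}∪out(2)={1}
  fail(4) 'bc': from fail(2)=0 chase 'c': 0 ⇒ 11;  out=∅∪out(11)=∅
  fail(6) 'aa': from fail(1)=0 chase 'a': 0 ⇒ 1;  out=∅∪out(1)={0}
  fail(9) 'ae': from fail(1)=0 chase 'e': 0 ⇒ 0;  out=∅∪out(0)=∅
  fail(12) 'cb': from fail(11)=0 chase 'b': 0 ⇒ 2;  out={5}∪out(2)={5}
  fail(5) 'bcb': from fail(4)=11 chase 'b': 11 ⇒ 12;  out={2}∪out(12)={2,5}
  fail(7) 'aad': from fail(6)=1 chase 'd': 1→0 ⇒ 0;  out=∅∪out(0)=∅
  fail(10) 'aea': from fail(9)=0 chase 'a': 0 ⇒ 1;  out={4}∪out(1)={0,4}
  fail(8) 'aadd': from fail(7)=0 chase 'd': 0 ⇒ 0;  out={3}∪out(0)={3}

Scan:
[0] read 'b'  n0⇒n2
[1] read 'a'  n2⇒n1 (via fail)  emit P0@[1:1]
[2] read 'd'  n1⇒n0 (via fail)
[3] read 'b'  n0⇒n2
[4] read 'e'  n2⇒n0 (via fail)
[5] read 'd'  n0⇒n0
[6] read 'a'  n0⇒n1  emit P0@[6:6]
[7] read 'a'  n1⇒n6  emit P0@[7:7]
[8] read 'b'  n6⇒n2 (via fail)
[9] read 'c'  n2⇒n4
[10] read 'b'  n4⇒n5  emit P2@[8:10],P5@[9:10]
[11] read 'd'  n5⇒n0 (via fail)
[12] read 'b'  n0⇒n2
[13] read 'b'  n2⇒n3  emit P1@[12:13]
[14] read 'c'  n3⇒n4 (via fail)
[15] read 'b'  n4⇒n5  emit P2@[13:15],P5@[14:15]
[16] read 'c'  n5⇒n4 (via fail)
[17] read 'b'  n4⇒n5  emit P2@[15:17],P5@[16:17]
[18] read 'd'  n5⇒n0 (via fail)
[19] read 'c'  n0⇒n11
[20] read 'b'  n11⇒n12  emit P5@[19:20]
[21] read 'e'  n12⇒n0 (via fail)
[22] read 'b'  n0⇒n2
[23] read 'c'  n2⇒n4
[24] read 'b'  n4⇒n5  emit P2@[22:24],P5@[23:24]
[25] read 'd'  n5⇒n0 (via fail)
[26] read 'b'  n0⇒n2
[27] read 'a'  n2⇒n1 (via fail)  emit P0@[27:27]
[28] read 'a'  n1⇒n6  emit P0@[28:28]
[29] read 'e'  n6⇒n9 (via fail)
[30] read 'a'  n9⇒n10  emit P0@[30:30],P4@[28:30]
[31] read 'a'  n10⇒n6 (via fail)  emit P0@[31:31]
[32] read 'e'  n6⇒n9 (via fail)
[33] read 'a'  n9⇒n10  emit P0@[33:33],P4@[31:33]
[34] read 'c'  n10⇒n11 (via fail)
[35] read 'e'  n11⇒n0 (via fail)
[36] read 'a'  n0⇒n1  emit P0@[36:36]
[37] read 'b'  n1⇒n2 (via fail)
[38] read 'c'  n2⇒n4
[39] read 'b'  n4⇒n5  emit P2@[37:39],P5@[38:39]
[40] read 'a'  n5⇒n1 (via fail)  emit P0@[40:40]
[41] read 'b'  n1⇒n2 (via fail)
[42] read 'b'  n2⇒n3  emit P1@[41:42]

Matches: [[1,0],[6,0],[7,0],[10,2],[10,5],[13,1],[15,2],[15,5],[17,2],[17,5],[20,5],[24,2],[24,5],[27,0],[28,0],[30,0],[30,4],[31,0],[33,0],[33,4],[36,0],[39,2],[39,5],[40,0],[42,1]]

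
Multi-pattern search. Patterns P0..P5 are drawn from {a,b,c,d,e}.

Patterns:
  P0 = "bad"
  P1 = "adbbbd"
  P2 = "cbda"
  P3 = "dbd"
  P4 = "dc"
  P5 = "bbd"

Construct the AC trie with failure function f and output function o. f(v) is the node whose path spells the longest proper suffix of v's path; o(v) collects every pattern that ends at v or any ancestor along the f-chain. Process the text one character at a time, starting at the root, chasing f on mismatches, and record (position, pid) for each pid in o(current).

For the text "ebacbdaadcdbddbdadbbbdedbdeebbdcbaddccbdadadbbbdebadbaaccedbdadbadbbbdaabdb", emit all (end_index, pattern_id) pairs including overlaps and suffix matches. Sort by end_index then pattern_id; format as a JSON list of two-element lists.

Construct AC machine:
Trie (insert patterns):
  n0 'ε': a→4 b→1 c→10 d→14
  n1 'b': a→2 b→18
  n2 'ba': d→3
  n3 'bad': ·  [P0 ends]
  n4 'a': d→5
  n5 'ad': b→6
  n6 'adb': b→7
  n7 'adbb': b→8
  n8 'adbbb': d→9
  n9 'adbbbd': ·  [P1 ends]
  n10 'c': b→11
  n11 'cb': d→12
  n12 'cbd': a→13
  n13 'cbda': ·  [P2 ends]
  n14 'd': b→15 c→17
  n15 'db': d→16
  n16 'dbd': ·  [P3 ends]
  n17 'dc': ·  [P4 ends]
  n18 'bb': d→19
  n19 'bbd': ·  [P5 ends]

BFS fail/out derivation:
  fail(1) 'b': from fail(0)=0 chase 'b': 0 ⇒ 0;  out=∅∪out(0)=∅
  fail(4) 'a': from fail(0)=0 chase 'a': 0 ⇒ 0;  out=∅∪out(0)=∅
  fail(10) 'c': from fail(0)=0 chase 'c': 0 ⇒ 0;  out=∅∪out(0)=∅
  fail(14) 'd': from fail(0)=0 chase 'd': 0 ⇒ 0;  out=∅∪out(0)=∅
  fail(2) 'ba': from fail(1)=0 chase 'a': 0 ⇒ 4;  out=∅∪out(4)=∅
  fail(5) 'ad': from fail(4)=0 chase 'd': 0 ⇒ 14;  out=∅∪out(14)=∅
  fail(11) 'cb': from fail(10)=0 chase 'b': 0 ⇒ 1;  out=∅∪out(1)=∅
  fail(15) 'db': from fail(14)=0 chase 'b': 0 ⇒ 1;  out=∅∪out(1)=∅
  fail(17) 'dc': from fail(14)=0 chase 'c': 0 ⇒ 10;  out={4}∪out(10)={4}
  fail(18) 'bb': from fail(1)=0 chase 'b': 0 ⇒ 1;  out=∅∪out(1)=∅
  fail(3) 'bad': from fail(2)=4 chase 'd': 4 ⇒ 5;  out={0}∪out(5)={0}
  fail(6) 'adb': from fail(5)=14 chase 'b': 14 ⇒ 15;  out=∅∪out(15)=∅
  fail(12) 'cbd': from fail(11)=1 chase 'd': 1→0 ⇒ 14;  out=∅∪out(14)=∅
  fail(16) 'dbd': from fail(15)=1 chase 'd': 1→0 ⇒ 14;  out={3}∪out(14)={3}
  fail(19) 'bbd': from fail(18)=1 chase 'd': 1→0 ⇒ 14;  out={5}∪out(14)={5}
  fail(7) 'adbb': from fail(6)=15 chase 'b': 15→1 ⇒ 18;  out=∅∪out(18)=∅
  fail(13) 'cbda': from fail(12)=14 chase 'a': 14→0 ⇒ 4;  out={2}∪out(4)={2}
  fail(8) 'adbbb': from fail(7)=18 chase 'b': 18→1 ⇒ 18;  out=∅∪out(18)=∅
  fail(9) 'adbbbd': from fail(8)=18 chase 'd': 18 ⇒ 19;  out={1}∪out(19)={1,5}

Scan:
i=0 'e': node 0→0
i=1 'b': node 0→1
i=2 'a': node 1→2
i=3 'c': node 2→10 (via fail)
i=4 'b': node 10→11
i=5 'd': node 11→12
i=6 'a': node 12→13  emit P2@[3:6]
i=7 'a': node 13→4 (via fail)
i=8 'd': node 4→5
i=9 'c': node 5→17 (via fail)  emit P4@[8:9]
i=10 'd': node 17→14 (via fail)
i=11 'b': node 14→15
i=12 'd': node 15→16  emit P3@[10:12]
i=13 'd': node 16→14 (via fail)
i=14 'b': node 14→15
i=15 'd': node 15→16  emit P3@[13:15]
i=16 'a': node 16→4 (via fail)
i=17 'd': node 4→5
i=18 'b': node 5→6
i=19 'b': node 6→7
i=20 'b': node 7→8
i=21 'd': node 8→9  emit P1@[16:21],P5@[19:21]
i=22 'e': node 9→0 (via fail)
i=23 'd': node 0→14
i=24 'b': node 14→15
i=25 'd': node 15→16  emit P3@[23:25]
i=26 'e': node 16→0 (via fail)
i=27 'e': node 0→0
i=28 'b': node 0→1
i=29 'b': node 1→18
i=30 'd': node 18→19  emit P5@[28:30]
i=31 'c': node 19→17 (via fail)  emit P4@[30:31]
i=32 'b': node 17→11 (via fail)
i=33 'a': node 11→2 (via fail)
i=34 'd': node 2→3  emit P0@[32:34]
i=35 'd': node 3→14 (via fail)
i=36 'c': node 14→17  emit P4@[35:36]
i=37 'c': node 17→10 (via fail)
i=38 'b': node 10→11
i=39 'd': node 11→12
i=40 'a': node 12→13  emit P2@[37:40]
i=41 'd': node 13→5 (via fail)
i=42 'a': node 5→4 (via fail)
i=43 'd': node 4→5
i=44 'b': node 5→6
i=45 'b': node 6→7
i=46 'b': node 7→8
i=47 'd': node 8→9  emit P1@[42:47],P5@[45:47]
i=48 'e': node 9→0 (via fail)
i=49 'b': node 0→1
i=50 'a': node 1→2
i=51 'd': node 2→3  emit P0@[49:51]
i=52 'b': node 3→6 (via fail)
i=53 'a': node 6→2 (via fail)
i=54 'a': node 2→4 (via fail)
i=55 'c': node 4→10 (via fail)
i=56 'c': node 10→10 (via fail)
i=57 'e': node 10→0 (via fail)
i=58 'd': node 0→14
i=59 'b': node 14→15
i=60 'd': node 15→16  emit P3@[58:60]
i=61 'a': node 16→4 (via fail)
i=62 'd': node 4→5
i=63 'b': node 5→6
i=64 'a': node 6→2 (via fail)
i=65 'd': node 2→3  emit P0@[63:65]
i=66 'b': node 3→6 (via fail)
i=67 'b': node 6→7
i=68 'b': node 7→8
i=69 'd': node 8→9  emit P1@[64:69],P5@[67:69]
i=70 'a': node 9→4 (via fail)
i=71 'a': node 4→4 (via fail)
i=72 'b': node 4→1 (via fail)
i=73 'd': node 1→14 (via fail)
i=74 'b': node 14→15

Result: [[6,2],[9,4],[12,3],[15,3],[21,1],[21,5],[25,3],[30,5],[31,4],[34,0],[36,4],[40,2],[47,1],[47,5],[51,0],[60,3],[65,0],[69,1],[69,5]]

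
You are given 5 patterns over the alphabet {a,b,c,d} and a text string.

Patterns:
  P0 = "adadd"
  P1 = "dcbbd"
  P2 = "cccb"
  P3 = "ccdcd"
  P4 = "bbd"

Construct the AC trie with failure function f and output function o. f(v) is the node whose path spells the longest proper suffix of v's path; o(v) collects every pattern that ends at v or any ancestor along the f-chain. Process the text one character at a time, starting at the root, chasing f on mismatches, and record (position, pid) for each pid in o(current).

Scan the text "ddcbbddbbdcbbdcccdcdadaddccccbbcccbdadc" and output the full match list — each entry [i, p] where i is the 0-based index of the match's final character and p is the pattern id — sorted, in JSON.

Build automaton:
Trie (insert patterns):
  n0 'ε': a→1 b→18 c→11 d→6
  n1 'a': d→2
  n2 'ad': a→3
  n3 'ada': d→4
  n4 'adad': d→5
  n5 'adadd': ·  ←P0
  n6 'd': c→7
  n7 'dc': b→8
  n8 'dcb': b→9
  n9 'dcbb': d→10
  n10 'dcbbd': ·  ←P1
  n11 'c': c→12
  n12 'cc': c→13 d→15
  n13 'ccc': b→14
  n14 'cccb': ·  ←P2
  n15 'ccd': c→16
  n16 'ccdc': d→17
  n17 'ccdcd': ·  ←P3
  n18 'b': b→19
  n19 'bb': d→20
  n20 'bbd': ·  ←P4

Failure links (BFS by depth):
  n1('a'): parent n0 fail=0; on 'a' 0 → fail=0;  out ∅∪∅=∅
  n6('d'): parent n0 fail=0; on 'd' 0 → fail=0;  out ∅∪∅=∅
  n11('c'): parent n0 fail=0; on 'c' 0 → fail=0;  out ∅∪∅=∅
  n18('b'): parent n0 fail=0; on 'b' 0 → fail=0;  out ∅∪∅=∅
  n2('ad'): parent n1 fail=0; on 'd' 0 → fail=6;  out ∅∪∅=∅
  n7('dc'): parent n6 fail=0; on 'c' 0 → fail=11;  out ∅∪∅=∅
  n12('cc'): parent n11 fail=0; on 'c' 0 → fail=11;  out ∅∪∅=∅
  n19('bb'): parent n18 fail=0; on 'b' 0 → fail=18;  out ∅∪∅=∅
  n3('ada'): parent n2 fail=6; on 'a' 6→0 → fail=1;  out ∅∪∅=∅
  n8('dcb'): parent n7 fail=11; on 'b' 11→0 → fail=18;  out ∅∪∅=∅
  n13('ccc'): parent n12 fail=11; on 'c' 11 → fail=12;  out ∅∪∅=∅
  n15('ccd'): parent n12 fail=11; on 'd' 11→0 → fail=6;  out ∅∪∅=∅
  n20('bbd'): parent n19 fail=18; on 'd' 18→0 → fail=6;  out {4}∪∅={4}
  n4('adad'): parent n3 fail=1; on 'd' 1 → fail=2;  out ∅∪∅=∅
  n9('dcbb'): parent n8 fail=18; on 'b' 18 → fail=19;  out ∅∪∅=∅
  n14('cccb'): parent n13 fail=12; on 'b' 12→11→0 → fail=18;  out {2}∪∅={2}
  n16('ccdc'): parent n15 fail=6; on 'c' 6 → fail=7;  out ∅∪∅=∅
  n5('adadd'): parent n4 fail=2; on 'd' 2→6→0 → fail=6;  out {0}∪∅={0}
  n10('dcbbd'): parent n9 fail=19; on 'd' 19 → fail=20;  out {1}∪{4}={1,4}
  n17('ccdcd'): parent n16 fail=7; on 'd' 7→11→0 → fail=6;  out {3}∪∅={3}

Scan:
pos 0 'd': at 6
pos 1 'd': at 6 (via fail)
pos 2 'c': at 7
pos 3 'b': at 8
pos 4 'b': at 9
pos 5 'd': at 10  → match P1@[1:5],P4@[3:5]
pos 6 'd': at 6 (via fail)
pos 7 'b': at 18 (via fail)
pos 8 'b': at 19
pos 9 'd': at 20  → match P4@[7:9]
pos 10 'c': at 7 (via fail)
pos 11 'b': at 8
pos 12 'b': at 9
pos 13 'd': at 10  → match P1@[9:13],P4@[11:13]
pos 14 'c': at 7 (via fail)
pos 15 'c': at 12 (via fail)
pos 16 'c': at 13
pos 17 'd': at 15 (via fail)
pos 18 'c': at 16
pos 19 'd': at 17  → match P3@[15:19]
pos 20 'a': at 1 (via fail)
pos 21 'd': at 2
pos 22 'a': at 3
pos 23 'd': at 4
pos 24 'd': at 5  → match P0@[20:24]
pos 25 'c': at 7 (via fail)
pos 26 'c': at 12 (via fail)
pos 27 'c': at 13
pos 28 'c': at 13 (via fail)
pos 29 'b': at 14  → match P2@[26:29]
pos 30 'b': at 19 (via fail)
pos 31 'c': at 11 (via fail)
pos 32 'c': at 12
pos 33 'c': at 13
pos 34 'b': at 14  → match P2@[31:34]
pos 35 'd': at 6 (via fail)
pos 36 'a': at 1 (via fail)
pos 37 'd': at 2
pos 38 'c': at 7 (via fail)

All matches (sorted): [[5,1],[5,4],[9,4],[13,1],[13,4],[19,3],[24,0],[29,2],[34,2]]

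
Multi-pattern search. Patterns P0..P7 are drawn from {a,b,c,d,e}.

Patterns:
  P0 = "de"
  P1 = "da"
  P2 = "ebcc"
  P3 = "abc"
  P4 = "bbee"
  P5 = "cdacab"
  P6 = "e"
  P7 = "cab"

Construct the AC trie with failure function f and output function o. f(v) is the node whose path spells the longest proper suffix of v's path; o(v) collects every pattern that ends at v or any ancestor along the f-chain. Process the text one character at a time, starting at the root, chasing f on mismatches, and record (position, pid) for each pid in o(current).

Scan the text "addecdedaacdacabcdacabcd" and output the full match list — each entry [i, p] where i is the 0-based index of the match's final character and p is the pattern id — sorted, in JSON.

Build automaton:
Trie nodes:
  0='ε' goto a→8 b→11 c→15 d→1 e→4
  1='d' goto a→3 e→2
  2='de' goto ·  ←P0
  3='da' goto ·  ←P1
  4='e' goto b→5  ←P6
  5='eb' goto c→6
  6='ebc' goto c→7
  7='ebcc' goto ·  ←P2
  8='a' goto b→9
  9='ab' goto c→10
  10='abc' goto ·  ←P3
  11='b' goto b→12
  12='bb' goto e→13
  13='bbe' goto e→14
  14='bbee' goto ·  ←P4
  15='c' goto a→21 d→16
  16='cd' goto a→17
  17='cda' goto c→18
  18='cdac' goto a→19
  19='cdaca' goto b→20
  20='cdacab' goto ·  ←P5
  21='ca' goto b→22
  22='cab' goto ·  ←P7

Failure links (BFS by depth):
  n1('d'): parent n0 fail=0; on 'd' 0 → fail=0;  out ∅∪∅=∅
  n4('e'): parent n0 fail=0; on 'e' 0 → fail=0;  out {6}∪∅={6}
  n8('a'): parent n0 fail=0; on 'a' 0 → fail=0;  out ∅∪∅=∅
  n11('b'): parent n0 fail=0; on 'b' 0 → fail=0;  out ∅∪∅=∅
  n15('c'): parent n0 fail=0; on 'c' 0 → fail=0;  out ∅∪∅=∅
  n2('de'): parent n1 fail=0; on 'e' 0 → fail=4;  out {0}∪{6}={0,6}
  n3('da'): parent n1 fail=0; on 'a' 0 → fail=8;  out {1}∪∅={1}
  n5('eb'): parent n4 fail=0; on 'b' 0 → fail=11;  out ∅∪∅=∅
  n9('ab'): parent n8 fail=0; on 'b' 0 → fail=11;  out ∅∪∅=∅
  n12('bb'): parent n11 fail=0; on 'b' 0 → fail=11;  out ∅∪∅=∅
  n16('cd'): parent n15 fail=0; on 'd' 0 → fail=1;  out ∅∪∅=∅
  n21('ca'): parent n15 fail=0; on 'a' 0 → fail=8;  out ∅∪∅=∅
  n6('ebc'): parent n5 fail=11; on 'c' 11→0 → fail=15;  out ∅∪∅=∅
  n10('abc'): parent n9 fail=11; on 'c' 11→0 → fail=15;  out {3}∪∅={3}
  n13('bbe'): parent n12 fail=11; on 'e' 11→0 → fail=4;  out ∅∪{6}={6}
  n17('cda'): parent n16 fail=1; on 'a' 1 → fail=3;  out ∅∪{1}={1}
  n22('cab'): parent n21 fail=8; on 'b' 8 → fail=9;  out {7}∪∅={7}
  n7('ebcc'): parent n6 fail=15; on 'c' 15→0 → fail=15;  out {2}∪∅={2}
  n14('bbee'): parent n13 fail=4; on 'e' 4→0 → fail=4;  out {4}∪{6}={4,6}
  n18('cdac'): parent n17 fail=3; on 'c' 3→8→0 → fail=15;  out ∅∪∅=∅
  n19('cdaca'): parent n18 fail=15; on 'a' 15 → fail=21;  out ∅∪∅=∅
  n20('cdacab'): parent n19 fail=21; on 'b' 21 → fail=22;  out {5}∪{7}={5,7}

Run:
pos 0 'a': at 8
pos 1 'd': at 1 (fail-walked)
pos 2 'd': at 1 (fail-walked)
pos 3 'e': at 2  ** P0@[2:3],P6@[3:3]
pos 4 'c': at 15 (fail-walked)
pos 5 'd': at 16
pos 6 'e': at 2 (fail-walked)  ** P0@[5:6],P6@[6:6]
pos 7 'd': at 1 (fail-walked)
pos 8 'a': at 3  ** P1@[7:8]
pos 9 'a': at 8 (fail-walked)
pos 10 'c': at 15 (fail-walked)
pos 11 'd': at 16
pos 12 'a': at 17  ** P1@[11:12]
pos 13 'c': at 18
pos 14 'a': at 19
pos 15 'b': at 20  ** P5@[10:15],P7@[13:15]
pos 16 'c': at 10 (fail-walked)  ** P3@[14:16]
pos 17 'd': at 16 (fail-walked)
pos 18 'a': at 17  ** P1@[17:18]
pos 19 'c': at 18
pos 20 'a': at 19
pos 21 'b': at 20  ** P5@[16:21],P7@[19:21]
pos 22 'c': at 10 (fail-walked)  ** P3@[20:22]
pos 23 'd': at 16 (fail-walked)

Result: [[3,0],[3,6],[6,0],[6,6],[8,1],[12,1],[15,5],[15,7],[16,3],[18,1],[21,5],[21,7],[22,3]]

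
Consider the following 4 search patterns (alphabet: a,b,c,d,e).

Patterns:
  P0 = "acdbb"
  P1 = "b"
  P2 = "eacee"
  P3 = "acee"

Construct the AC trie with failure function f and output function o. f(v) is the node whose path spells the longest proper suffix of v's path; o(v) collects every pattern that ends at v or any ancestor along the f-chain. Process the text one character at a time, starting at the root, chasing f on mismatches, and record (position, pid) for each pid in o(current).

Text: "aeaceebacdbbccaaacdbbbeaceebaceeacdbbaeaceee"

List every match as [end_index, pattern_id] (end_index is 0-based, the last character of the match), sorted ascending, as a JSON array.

Build automaton:
Trie (insert patterns):
  n0 'ε': a→1 b→6 e→7
  n1 'a': c→2
  n2 'ac': d→3 e→12
  n3 'acd': b→4
  n4 'acdb': b→5
  n5 'acdbb': ·  [P0 ends]
  n6 'b': ·  [P1 ends]
  n7 'e': a→8
  n8 'ea': c→9
  n9 'eac': e→10
  n10 'eace': e→11
  n11 'eacee': ·  [P2 ends]
  n12 'ace': e→13
  n13 'acee': ·  [P3 ends]

BFS fail/out derivation:
  n1('a'): parent n0 fail=0; on 'a' 0 → fail=0;  out ∅∪∅=∅
  n6('b'): parent n0 fail=0; on 'b' 0 → fail=0;  out {1}∪∅={1}
  n7('e'): parent n0 fail=0; on 'e' 0 → fail=0;  out ∅∪∅=∅
  n2('ac'): parent n1 fail=0; on 'c' 0 → fail=0;  out ∅∪∅=∅
  n8('ea'): parent n7 fail=0; on 'a' 0 → fail=1;  out ∅∪∅=∅
  n3('acd'): parent n2 fail=0; on 'd' 0 → fail=0;  out ∅∪∅=∅
  n9('eac'): parent n8 fail=1; on 'c' 1 → fail=2;  out ∅∪∅=∅
  n12('ace'): parent n2 fail=0; on 'e' 0 → fail=7;  out ∅∪∅=∅
  n4('acdb'): parent n3 fail=0; on 'b' 0 → fail=6;  out ∅∪{1}={1}
  n10('eace'): parent n9 fail=2; on 'e' 2 → fail=12;  out ∅∪∅=∅
  n13('acee'): parent n12 fail=7; on 'e' 7→0 → fail=7;  out {3}∪∅={3}
  n5('acdbb'): parent n4 fail=6; on 'b' 6→0 → fail=6;  out {0}∪{1}={0,1}
  n11('eacee'): parent n10 fail=12; on 'e' 12 → fail=13;  out {2}∪{3}={2,3}

Scan:
[0] read 'a'  n0⇒n1
[1] read 'e'  n1⇒n7 (via fail)
[2] read 'a'  n7⇒n8
[3] read 'c'  n8⇒n9
[4] read 'e'  n9⇒n10
[5] read 'e'  n10⇒n11  ** P2@[1:5],P3@[2:5]
[6] read 'b'  n11⇒n6 (via fail)  ** P1@[6:6]
[7] read 'a'  n6⇒n1 (via fail)
[8] read 'c'  n1⇒n2
[9] read 'd'  n2⇒n3
[10] read 'b'  n3⇒n4  ** P1@[10:10]
[11] read 'b'  n4⇒n5  ** P0@[7:11],P1@[11:11]
[12] read 'c'  n5⇒n0 (via fail)
[13] read 'c'  n0⇒n0
[14] read 'a'  n0⇒n1
[15] read 'a'  n1⇒n1 (via fail)
[16] read 'a'  n1⇒n1 (via fail)
[17] read 'c'  n1⇒n2
[18] read 'd'  n2⇒n3
[19] read 'b'  n3⇒n4  ** P1@[19:19]
[20] read 'b'  n4⇒n5  ** P0@[16:20],P1@[20:20]
[21] read 'b'  n5⇒n6 (via fail)  ** P1@[21:21]
[22] read 'e'  n6⇒n7 (via fail)
[23] read 'a'  n7⇒n8
[24] read 'c'  n8⇒n9
[25] read 'e'  n9⇒n10
[26] read 'e'  n10⇒n11  ** P2@[22:26],P3@[23:26]
[27] read 'b'  n11⇒n6 (via fail)  ** P1@[27:27]
[28] read 'a'  n6⇒n1 (via fail)
[29] read 'c'  n1⇒n2
[30] read 'e'  n2⇒n12
[31] read 'e'  n12⇒n13  ** P3@[28:31]
[32] read 'a'  n13⇒n8 (via fail)
[33] read 'c'  n8⇒n9
[34] read 'd'  n9⇒n3 (via fail)
[35] read 'b'  n3⇒n4  ** P1@[35:35]
[36] read 'b'  n4⇒n5  ** P0@[32:36],P1@[36:36]
[37] read 'a'  n5⇒n1 (via fail)
[38] read 'e'  n1⇒n7 (via fail)
[39] read 'a'  n7⇒n8
[40] read 'c'  n8⇒n9
[41] read 'e'  n9⇒n10
[42] read 'e'  n10⇒n11  ** P2@[38:42],P3@[39:42]
[43] read 'e'  n11⇒n7 (via fail)

All matches (sorted): [[5,2],[5,3],[6,1],[10,1],[11,0],[11,1],[19,1],[20,0],[20,1],[21,1],[26,2],[26,3],[27,1],[31,3],[35,1],[36,0],[36,1],[42,2],[42,3]]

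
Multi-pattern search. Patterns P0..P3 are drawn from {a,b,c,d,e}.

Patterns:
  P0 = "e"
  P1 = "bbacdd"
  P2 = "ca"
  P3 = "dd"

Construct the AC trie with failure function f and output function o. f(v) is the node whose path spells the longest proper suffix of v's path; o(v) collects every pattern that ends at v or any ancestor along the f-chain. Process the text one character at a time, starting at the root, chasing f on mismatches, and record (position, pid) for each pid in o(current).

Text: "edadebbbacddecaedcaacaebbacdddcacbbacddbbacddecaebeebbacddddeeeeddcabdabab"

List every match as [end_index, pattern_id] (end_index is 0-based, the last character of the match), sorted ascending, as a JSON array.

Build automaton:
Trie nodes:
  n0 'ε': b→2 c→8 d→10 e→1
  n1 'e': ·  [P0 ends]
  n2 'b': b→3
  n3 'bb': a→4
  n4 'bba': c→5
  n5 'bbac': d→6
  n6 'bbacd': d→7
  n7 'bbacdd': ·  [P1 ends]
  n8 'c': a→9
  n9 'ca': ·  [P2 ends]
  n10 'd': d→11
  n11 'dd': ·  [P3 ends]

Failure links (BFS by depth):
  n1('e'): parent n0 fail=0; on 'e' 0 → fail=0;  out {0}∪∅={0}
  n2('b'): parent n0 fail=0; on 'b' 0 → fail=0;  out ∅∪∅=∅
  n8('c'): parent n0 fail=0; on 'c' 0 → fail=0;  out ∅∪∅=∅
  n10('d'): parent n0 fail=0; on 'd' 0 → fail=0;  out ∅∪∅=∅
  n3('bb'): parent n2 fail=0; on 'b' 0 → fail=2;  out ∅∪∅=∅
  n9('ca'): parent n8 fail=0; on 'a' 0 → fail=0;  out {2}∪∅={2}
  n11('dd'): parent n10 fail=0; on 'd' 0 → fail=10;  out {3}∪∅={3}
  n4('bba'): parent n3 fail=2; on 'a' 2→0 → fail=0;  out ∅∪∅=∅
  n5('bbac'): parent n4 fail=0; on 'c' 0 → fail=8;  out ∅∪∅=∅
  n6('bbacd'): parent n5 fail=8; on 'd' 8→0 → fail=10;  out ∅∪∅=∅
  n7('bbacdd'): parent n6 fail=10; on 'd' 10 → fail=11;  out {1}∪{3}={1,3}

Text stream:
i=0 'e': node 0→1  emit P0@[0:0]
i=1 'd': node 1→10 (fail-walked)
i=2 'a': node 10→0 (fail-walked)
i=3 'd': node 0→10
i=4 'e': node 10→1 (fail-walked)  emit P0@[4:4]
i=5 'b': node 1→2 (fail-walked)
i=6 'b': node 2→3
i=7 'b': node 3→3 (fail-walked)
i=8 'a': node 3→4
i=9 'c': node 4→5
i=10 'd': node 5→6
i=11 'd': node 6→7  emit P1@[6:11],P3@[10:11]
i=12 'e': node 7→1 (fail-walked)  emit P0@[12:12]
i=13 'c': node 1→8 (fail-walked)
i=14 'a': node 8→9  emit P2@[13:14]
i=15 'e': node 9→1 (fail-walked)  emit P0@[15:15]
i=16 'd': node 1→10 (fail-walked)
i=17 'c': node 10→8 (fail-walked)
i=18 'a': node 8→9  emit P2@[17:18]
i=19 'a': node 9→0 (fail-walked)
i=20 'c': node 0→8
i=21 'a': node 8→9  emit P2@[20:21]
i=22 'e': node 9→1 (fail-walked)  emit P0@[22:22]
i=23 'b': node 1→2 (fail-walked)
i=24 'b': node 2→3
i=25 'a': node 3→4
i=26 'c': node 4→5
i=27 'd': node 5→6
i=28 'd': node 6→7  emit P1@[23:28],P3@[27:28]
i=29 'd': node 7→11 (fail-walked)  emit P3@[28:29]
i=30 'c': node 11→8 (fail-walked)
i=31 'a': node 8→9  emit P2@[30:31]
i=32 'c': node 9→8 (fail-walked)
i=33 'b': node 8→2 (fail-walked)
i=34 'b': node 2→3
i=35 'a': node 3→4
i=36 'c': node 4→5
i=37 'd': node 5→6
i=38 'd': node 6→7  emit P1@[33:38],P3@[37:38]
i=39 'b': node 7→2 (fail-walked)
i=40 'b': node 2→3
i=41 'a': node 3→4
i=42 'c': node 4→5
i=43 'd': node 5→6
i=44 'd': node 6→7  emit P1@[39:44],P3@[43:44]
i=45 'e': node 7→1 (fail-walked)  emit P0@[45:45]
i=46 'c': node 1→8 (fail-walked)
i=47 'a': node 8→9  emit P2@[46:47]
i=48 'e': node 9→1 (fail-walked)  emit P0@[48:48]
i=49 'b': node 1→2 (fail-walked)
i=50 'e': node 2→1 (fail-walked)  emit P0@[50:50]
i=51 'e': node 1→1 (fail-walked)  emit P0@[51:51]
i=52 'b': node 1→2 (fail-walked)
i=53 'b': node 2→3
i=54 'a': node 3→4
i=55 'c': node 4→5
i=56 'd': node 5→6
i=57 'd': node 6→7  emit P1@[52:57],P3@[56:57]
i=58 'd': node 7→11 (fail-walked)  emit P3@[57:58]
i=59 'd': node 11→11 (fail-walked)  emit P3@[58:59]
i=60 'e': node 11→1 (fail-walked)  emit P0@[60:60]
i=61 'e': node 1→1 (fail-walked)  emit P0@[61:61]
i=62 'e': node 1→1 (fail-walked)  emit P0@[62:62]
i=63 'e': node 1→1 (fail-walked)  emit P0@[63:63]
i=64 'd': node 1→10 (fail-walked)
i=65 'd': node 10→11  emit P3@[64:65]
i=66 'c': node 11→8 (fail-walked)
i=67 'a': node 8→9  emit P2@[66:67]
i=68 'b': node 9→2 (fail-walked)
i=69 'd': node 2→10 (fail-walked)
i=70 'a': node 10→0 (fail-walked)
i=71 'b': node 0→2
i=72 'a': node 2→0 (fail-walked)
i=73 'b': node 0→2

Result: [[0,0],[4,0],[11,1],[11,3],[12,0],[14,2],[15,0],[18,2],[21,2],[22,0],[28,1],[28,3],[29,3],[31,2],[38,1],[38,3],[44,1],[44,3],[45,0],[47,2],[48,0],[50,0],[51,0],[57,1],[57,3],[58,3],[59,3],[60,0],[61,0],[62,0],[63,0],[65,3],[67,2]]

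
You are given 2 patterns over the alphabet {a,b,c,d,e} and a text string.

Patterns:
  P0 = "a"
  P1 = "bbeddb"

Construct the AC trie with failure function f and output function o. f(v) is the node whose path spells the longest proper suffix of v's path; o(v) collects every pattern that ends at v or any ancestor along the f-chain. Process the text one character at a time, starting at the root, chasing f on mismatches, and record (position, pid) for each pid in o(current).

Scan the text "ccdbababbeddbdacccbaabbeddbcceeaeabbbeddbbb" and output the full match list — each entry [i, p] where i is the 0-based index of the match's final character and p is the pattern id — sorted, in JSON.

Build automaton:
Trie nodes:
  n0 'ε': a→1 b→2
  n1 'a': ·  [P0 ends]
  n2 'b': b→3
  n3 'bb': e→4
  n4 'bbe': d→5
  n5 'bbed': d→6
  n6 'bbedd': b→7
  n7 'bbeddb': ·  [P1 ends]

Failure links (BFS by depth):
  n1('a'): parent n0 fail=0; on 'a' 0 → fail=0;  out {0}∪∅={0}
  n2('b'): parent n0 fail=0; on 'b' 0 → fail=0;  out ∅∪∅=∅
  n3('bb'): parent n2 fail=0; on 'b' 0 → fail=2;  out ∅∪∅=∅
  n4('bbe'): parent n3 fail=2; on 'e' 2→0 → fail=0;  out ∅∪∅=∅
  n5('bbed'): parent n4 fail=0; on 'd' 0 → fail=0;  out ∅∪∅=∅
  n6('bbedd'): parent n5 fail=0; on 'd' 0 → fail=0;  out ∅∪∅=∅
  n7('bbeddb'): parent n6 fail=0; on 'b' 0 → fail=2;  out {1}∪∅={1}

Scan:
i=0 'c': node 0→0
i=1 'c': node 0→0
i=2 'd': node 0→0
i=3 'b': node 0→2
i=4 'a': node 2→1 (fail-walked)  emit P0@[4:4]
i=5 'b': node 1→2 (fail-walked)
i=6 'a': node 2→1 (fail-walked)  emit P0@[6:6]
i=7 'b': node 1→2 (fail-walked)
i=8 'b': node 2→3
i=9 'e': node 3→4
i=10 'd': node 4→5
i=11 'd': node 5→6
i=12 'b': node 6→7  emit P1@[7:12]
i=13 'd': node 7→0 (fail-walked)
i=14 'a': node 0→1  emit P0@[14:14]
i=15 'c': node 1→0 (fail-walked)
i=16 'c': node 0→0
i=17 'c': node 0→0
i=18 'b': node 0→2
i=19 'a': node 2→1 (fail-walked)  emit P0@[19:19]
i=20 'a': node 1→1 (fail-walked)  emit P0@[20:20]
i=21 'b': node 1→2 (fail-walked)
i=22 'b': node 2→3
i=23 'e': node 3→4
i=24 'd': node 4→5
i=25 'd': node 5→6
i=26 'b': node 6→7  emit P1@[21:26]
i=27 'c': node 7→0 (fail-walked)
i=28 'c': node 0→0
i=29 'e': node 0→0
i=30 'e': node 0→0
i=31 'a': node 0→1  emit P0@[31:31]
i=32 'e': node 1→0 (fail-walked)
i=33 'a': node 0→1  emit P0@[33:33]
i=34 'b': node 1→2 (fail-walked)
i=35 'b': node 2→3
i=36 'b': node 3→3 (fail-walked)
i=37 'e': node 3→4
i=38 'd': node 4→5
i=39 'd': node 5→6
i=40 'b': node 6→7  emit P1@[35:40]
i=41 'b': node 7→3 (fail-walked)
i=42 'b': node 3→3 (fail-walked)

Matches: [[4,0],[6,0],[12,1],[14,0],[19,0],[20,0],[26,1],[31,0],[33,0],[40,1]]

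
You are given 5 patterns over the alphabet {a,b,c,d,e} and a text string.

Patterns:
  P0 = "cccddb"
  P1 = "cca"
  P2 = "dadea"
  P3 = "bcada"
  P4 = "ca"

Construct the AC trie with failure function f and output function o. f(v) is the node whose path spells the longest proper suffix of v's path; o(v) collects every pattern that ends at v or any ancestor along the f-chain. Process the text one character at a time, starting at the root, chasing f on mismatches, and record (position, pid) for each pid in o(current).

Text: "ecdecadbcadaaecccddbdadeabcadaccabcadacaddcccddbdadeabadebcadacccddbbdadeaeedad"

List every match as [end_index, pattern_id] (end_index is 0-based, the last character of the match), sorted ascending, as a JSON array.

Construct AC machine:
Trie (insert patterns):
  0='ε' goto b→13 c→1 d→8
  1='c' goto a→18 c→2
  2='cc' goto a→7 c→3
  3='ccc' goto d→4
  4='cccd' goto d→5
  5='cccdd' goto b→6
  6='cccddb' goto ·  ←P0
  7='cca' goto ·  ←P1
  8='d' goto a→9
  9='da' goto d→10
  10='dad' goto e→11
  11='dade' goto a→12
  12='dadea' goto ·  ←P2
  13='b' goto c→14
  14='bc' goto a→15
  15='bca' goto d→16
  16='bcad' goto a→17
  17='bcada' goto ·  ←P3
  18='ca' goto ·  ←P4

BFS fail/out derivation:
  n1('c'): parent n0 fail=0; on 'c' 0 → fail=0;  out ∅∪∅=∅
  n8('d'): parent n0 fail=0; on 'd' 0 → fail=0;  out ∅∪∅=∅
  n13('b'): parent n0 fail=0; on 'b' 0 → fail=0;  out ∅∪∅=∅
  n2('cc'): parent n1 fail=0; on 'c' 0 → fail=1;  out ∅∪∅=∅
  n9('da'): parent n8 fail=0; on 'a' 0 → fail=0;  out ∅∪∅=∅
  n14('bc'): parent n13 fail=0; on 'c' 0 → fail=1;  out ∅∪∅=∅
  n18('ca'): parent n1 fail=0; on 'a' 0 → fail=0;  out {4}∪∅={4}
  n3('ccc'): parent n2 fail=1; on 'c' 1 → fail=2;  out ∅∪∅=∅
  n7('cca'): parent n2 fail=1; on 'a' 1 → fail=18;  out {1}∪{4}={1,4}
  n10('dad'): parent n9 fail=0; on 'd' 0 → fail=8;  out ∅∪∅=∅
  n15('bca'): parent n14 fail=1; on 'a' 1 → fail=18;  out ∅∪{4}={4}
  n4('cccd'): parent n3 fail=2; on 'd' 2→1→0 → fail=8;  out ∅∪∅=∅
  n11('dade'): parent n10 fail=8; on 'e' 8→0 → fail=0;  out ∅∪∅=∅
  n16('bcad'): parent n15 fail=18; on 'd' 18→0 → fail=8;  out ∅∪∅=∅
  n5('cccdd'): parent n4 fail=8; on 'd' 8→0 → fail=8;  out ∅∪∅=∅
  n12('dadea'): parent n11 fail=0; on 'a' 0 → fail=0;  out {2}∪∅={2}
  n17('bcada'): parent n16 fail=8; on 'a' 8 → fail=9;  out {3}∪∅={3}
  n6('cccddb'): parent n5 fail=8; on 'b' 8→0 → fail=13;  out {0}∪∅={0}

Text stream:
i=0 'e': node 0→0
i=1 'c': node 0→1
i=2 'd': node 1→8 (fail-walked)
i=3 'e': node 8→0 (fail-walked)
i=4 'c': node 0→1
i=5 'a': node 1→18  → match P4@[4:5]
i=6 'd': node 18→8 (fail-walked)
i=7 'b': node 8→13 (fail-walked)
i=8 'c': node 13→14
i=9 'a': node 14→15  → match P4@[8:9]
i=10 'd': node 15→16
i=11 'a': node 16→17  → match P3@[7:11]
i=12 'a': node 17→0 (fail-walked)
i=13 'e': node 0→0
i=14 'c': node 0→1
i=15 'c': node 1→2
i=16 'c': node 2→3
i=17 'd': node 3→4
i=18 'd': node 4→5
i=19 'b': node 5→6  → match P0@[14:19]
i=20 'd': node 6→8 (fail-walked)
i=21 'a': node 8→9
i=22 'd': node 9→10
i=23 'e': node 10→11
i=24 'a': node 11→12  → match P2@[20:24]
i=25 'b': node 12→13 (fail-walked)
i=26 'c': node 13→14
i=27 'a': node 14→15  → match P4@[26:27]
i=28 'd': node 15→16
i=29 'a': node 16→17  → match P3@[25:29]
i=30 'c': node 17→1 (fail-walked)
i=31 'c': node 1→2
i=32 'a': node 2→7  → match P1@[30:32],P4@[31:32]
i=33 'b': node 7→13 (fail-walked)
i=34 'c': node 13→14
i=35 'a': node 14→15  → match P4@[34:35]
i=36 'd': node 15→16
i=37 'a': node 16→17  → match P3@[33:37]
i=38 'c': node 17→1 (fail-walked)
i=39 'a': node 1→18  → match P4@[38:39]
i=40 'd': node 18→8 (fail-walked)
i=41 'd': node 8→8 (fail-walked)
i=42 'c': node 8→1 (fail-walked)
i=43 'c': node 1→2
i=44 'c': node 2→3
i=45 'd': node 3→4
i=46 'd': node 4→5
i=47 'b': node 5→6  → match P0@[42:47]
i=48 'd': node 6→8 (fail-walked)
i=49 'a': node 8→9
i=50 'd': node 9→10
i=51 'e': node 10→11
i=52 'a': node 11→12  → match P2@[48:52]
i=53 'b': node 12→13 (fail-walked)
i=54 'a': node 13→0 (fail-walked)
i=55 'd': node 0→8
i=56 'e': node 8→0 (fail-walked)
i=57 'b': node 0→13
i=58 'c': node 13→14
i=59 'a': node 14→15  → match P4@[58:59]
i=60 'd': node 15→16
i=61 'a': node 16→17  → match P3@[57:61]
i=62 'c': node 17→1 (fail-walked)
i=63 'c': node 1→2
i=64 'c': node 2→3
i=65 'd': node 3→4
i=66 'd': node 4→5
i=67 'b': node 5→6  → match P0@[62:67]
i=68 'b': node 6→13 (fail-walked)
i=69 'd': node 13→8 (fail-walked)
i=70 'a': node 8→9
i=71 'd': node 9→10
i=72 'e': node 10→11
i=73 'a': node 11→12  → match P2@[69:73]
i=74 'e': node 12→0 (fail-walked)
i=75 'e': node 0→0
i=76 'd': node 0→8
i=77 'a': node 8→9
i=78 'd': node 9→10

Matches: [[5,4],[9,4],[11,3],[19,0],[24,2],[27,4],[29,3],[32,1],[32,4],[35,4],[37,3],[39,4],[47,0],[52,2],[59,4],[61,3],[67,0],[73,2]]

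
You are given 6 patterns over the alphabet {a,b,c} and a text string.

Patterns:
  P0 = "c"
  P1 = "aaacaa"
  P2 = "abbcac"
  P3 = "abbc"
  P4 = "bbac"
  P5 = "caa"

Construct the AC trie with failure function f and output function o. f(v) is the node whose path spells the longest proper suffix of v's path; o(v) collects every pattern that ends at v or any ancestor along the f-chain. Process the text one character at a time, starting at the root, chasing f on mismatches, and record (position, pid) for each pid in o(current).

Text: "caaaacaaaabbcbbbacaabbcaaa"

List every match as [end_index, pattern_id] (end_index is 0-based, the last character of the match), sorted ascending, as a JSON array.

Build:
Trie nodes:
  0='ε' goto a→2 b→13 c→1
  1='c' goto a→17  ←P0
  2='a' goto a→3 b→8
  3='aa' goto a→4
  4='aaa' goto c→5
  5='aaac' goto a→6
  6='aaaca' goto a→7
  7='aaacaa' goto ·  ←P1
  8='ab' goto b→9
  9='abb' goto c→10
  10='abbc' goto a→11  ←P3
  11='abbca' goto c→12
  12='abbcac' goto ·  ←P2
  13='b' goto b→14
  14='bb' goto a→15
  15='bba' goto c→16
  16='bbac' goto ·  ←P4
  17='ca' goto a→18
  18='caa' goto ·  ←P5

Failure links (BFS by depth):
  fail(1) 'c': from fail(0)=0 chase 'c': 0 ⇒ 0;  out={0}∪out(0)={0}
  fail(2) 'a': from fail(0)=0 chase 'a': 0 ⇒ 0;  out=∅∪out(0)=∅
  fail(13) 'b': from fail(0)=0 chase 'b': 0 ⇒ 0;  out=∅∪out(0)=∅
  fail(3) 'aa': from fail(2)=0 chase 'a': 0 ⇒ 2;  out=∅∪out(2)=∅
  fail(8) 'ab': from fail(2)=0 chase 'b': 0 ⇒ 13;  out=∅∪out(13)=∅
  fail(14) 'bb': from fail(13)=0 chase 'b': 0 ⇒ 13;  out=∅∪out(13)=∅
  fail(17) 'ca': from fail(1)=0 chase 'a': 0 ⇒ 2;  out=∅∪out(2)=∅
  fail(4) 'aaa': from fail(3)=2 chase 'a': 2 ⇒ 3;  out=∅∪out(3)=∅
  fail(9) 'abb': from fail(8)=13 chase 'b': 13 ⇒ 14;  out=∅∪out(14)=∅
  fail(15) 'bba': from fail(14)=13 chase 'a': 13→0 ⇒ 2;  out=∅∪out(2)=∅
  fail(18) 'caa': from fail(17)=2 chase 'a': 2 ⇒ 3;  out={5}∪out(3)={5}
  fail(5) 'aaac': from fail(4)=3 chase 'c': 3→2→0 ⇒ 1;  out=∅∪out(1)={0}
  fail(10) 'abbc': from fail(9)=14 chase 'c': 14→13→0 ⇒ 1;  out={3}∪out(1)={0,3}
  fail(16) 'bbac': from fail(15)=2 chase 'c': 2→0 ⇒ 1;  out={4}∪out(1)={0,4}
  fail(6) 'aaaca': from fail(5)=1 chase 'a': 1 ⇒ 17;  out=∅∪out(17)=∅
  fail(11) 'abbca': from fail(10)=1 chase 'a': 1 ⇒ 17;  out=∅∪out(17)=∅
  fail(7) 'aaacaa': from fail(6)=17 chase 'a': 17 ⇒ 18;  out={1}∪out(18)={1,5}
  fail(12) 'abbcac': from fail(11)=17 chase 'c': 17→2→0 ⇒ 1;  out={2}∪out(1)={0,2}

Scan:
[0] read 'c'  n0⇒n1  ** P0@[0:0]
[1] read 'a'  n1⇒n17
[2] read 'a'  n17⇒n18  ** P5@[0:2]
[3] read 'a'  n18⇒n4 ·f
[4] read 'a'  n4⇒n4 ·f
[5] read 'c'  n4⇒n5  ** P0@[5:5]
[6] read 'a'  n5⇒n6
[7] read 'a'  n6⇒n7  ** P1@[2:7],P5@[5:7]
[8] read 'a'  n7⇒n4 ·f
[9] read 'a'  n4⇒n4 ·f
[10] read 'b'  n4⇒n8 ·f
[11] read 'b'  n8⇒n9
[12] read 'c'  n9⇒n10  ** P0@[12:12],P3@[9:12]
[13] read 'b'  n10⇒n13 ·f
[14] read 'b'  n13⇒n14
[15] read 'b'  n14⇒n14 ·f
[16] read 'a'  n14⇒n15
[17] read 'c'  n15⇒n16  ** P0@[17:17],P4@[14:17]
[18] read 'a'  n16⇒n17 ·f
[19] read 'a'  n17⇒n18  ** P5@[17:19]
[20] read 'b'  n18⇒n8 ·f
[21] read 'b'  n8⇒n9
[22] read 'c'  n9⇒n10  ** P0@[22:22],P3@[19:22]
[23] read 'a'  n10⇒n11
[24] read 'a'  n11⇒n18 ·f  ** P5@[22:24]
[25] read 'a'  n18⇒n4 ·f

Matches: [[0,0],[2,5],[5,0],[7,1],[7,5],[12,0],[12,3],[17,0],[17,4],[19,5],[22,0],[22,3],[24,5]]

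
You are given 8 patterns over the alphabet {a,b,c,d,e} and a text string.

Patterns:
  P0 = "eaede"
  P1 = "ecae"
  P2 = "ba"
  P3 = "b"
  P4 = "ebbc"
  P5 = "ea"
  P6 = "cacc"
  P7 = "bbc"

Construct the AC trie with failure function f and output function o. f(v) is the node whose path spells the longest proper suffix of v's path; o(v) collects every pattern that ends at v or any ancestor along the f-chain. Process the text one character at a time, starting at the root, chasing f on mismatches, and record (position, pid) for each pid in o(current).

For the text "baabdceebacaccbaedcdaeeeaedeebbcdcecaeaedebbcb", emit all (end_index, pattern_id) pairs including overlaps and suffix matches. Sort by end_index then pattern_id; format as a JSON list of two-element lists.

Build automaton:
Trie nodes:
  n0 'ε': b→9 c→14 e→1
  n1 'e': a→2 b→11 c→6
  n2 'ea': e→3  ←P5
  n3 'eae': d→4
  n4 'eaed': e→5
  n5 'eaede': ·  ←P0
  n6 'ec': a→7
  n7 'eca': e→8
  n8 'ecae': ·  ←P1
  n9 'b': a→10 b→18  ←P3
  n10 'ba': ·  ←P2
  n11 'eb': b→12
  n12 'ebb': c→13
  n13 'ebbc': ·  ←P4
  n14 'c': a→15
  n15 'ca': c→16
  n16 'cac': c→17
  n17 'cacc': ·  ←P6
  n18 'bb': c→19
  n19 'bbc': ·  ←P7

Failure links (BFS by depth):
  fail(1) 'e': from fail(0)=0 chase 'e': 0 ⇒ 0;  out=∅∪out(0)=∅
  fail(9) 'b': from fail(0)=0 chase 'b': 0 ⇒ 0;  out={3}∪out(0)={3}
  fail(14) 'c': from fail(0)=0 chase 'c': 0 ⇒ 0;  out=∅∪out(0)=∅
  fail(2) 'ea': from fail(1)=0 chase 'a': 0 ⇒ 0;  out={5}∪out(0)={5}
  fail(6) 'ec': from fail(1)=0 chase 'c': 0 ⇒ 14;  out=∅∪out(14)=∅
  fail(10) 'ba': from fail(9)=0 chase 'a': 0 ⇒ 0;  out={2}∪out(0)={2}
  fail(11) 'eb': from fail(1)=0 chase 'b': 0 ⇒ 9;  out=∅∪out(9)={3}
  fail(15) 'ca': from fail(14)=0 chase 'a': 0 ⇒ 0;  out=∅∪out(0)=∅
  fail(18) 'bb': from fail(9)=0 chase 'b': 0 ⇒ 9;  out=∅∪out(9)={3}
  fail(3) 'eae': from fail(2)=0 chase 'e': 0 ⇒ 1;  out=∅∪out(1)=∅
  fail(7) 'eca': from fail(6)=14 chase 'a': 14 ⇒ 15;  out=∅∪out(15)=∅
  fail(12) 'ebb': from fail(11)=9 chase 'b': 9 ⇒ 18;  out=∅∪out(18)={3}
  fail(16) 'cac': from fail(15)=0 chase 'c': 0 ⇒ 14;  out=∅∪out(14)=∅
  fail(19) 'bbc': from fail(18)=9 chase 'c': 9→0 ⇒ 14;  out={7}∪out(14)={7}
  fail(4) 'eaed': from fail(3)=1 chase 'd': 1→0 ⇒ 0;  out=∅∪out(0)=∅
  fail(8) 'ecae': from fail(7)=15 chase 'e': 15→0 ⇒ 1;  out={1}∪out(1)={1}
  fail(13) 'ebbc': from fail(12)=18 chase 'c': 18 ⇒ 19;  out={4}∪out(19)={4,7}
  fail(17) 'cacc': from fail(16)=14 chase 'c': 14→0 ⇒ 14;  out={6}∪out(14)={6}
  fail(5) 'eaede': from fail(4)=0 chase 'e': 0 ⇒ 1;  out={0}∪out(1)={0}

Text stream:
pos 0 'b': at 9  emit P3@[0:0]
pos 1 'a': at 10  emit P2@[0:1]
pos 2 'a': at 0 (via fail)
pos 3 'b': at 9  emit P3@[3:3]
pos 4 'd': at 0 (via fail)
pos 5 'c': at 14
pos 6 'e': at 1 (via fail)
pos 7 'e': at 1 (via fail)
pos 8 'b': at 11  emit P3@[8:8]
pos 9 'a': at 10 (via fail)  emit P2@[8:9]
pos 10 'c': at 14 (via fail)
pos 11 'a': at 15
pos 12 'c': at 16
pos 13 'c': at 17  emit P6@[10:13]
pos 14 'b': at 9 (via fail)  emit P3@[14:14]
pos 15 'a': at 10  emit P2@[14:15]
pos 16 'e': at 1 (via fail)
pos 17 'd': at 0 (via fail)
pos 18 'c': at 14
pos 19 'd': at 0 (via fail)
pos 20 'a': at 0
pos 21 'e': at 1
pos 22 'e': at 1 (via fail)
pos 23 'e': at 1 (via fail)
pos 24 'a': at 2  emit P5@[23:24]
pos 25 'e': at 3
pos 26 'd': at 4
pos 27 'e': at 5  emit P0@[23:27]
pos 28 'e': at 1 (via fail)
pos 29 'b': at 11  emit P3@[29:29]
pos 30 'b': at 12  emit P3@[30:30]
pos 31 'c': at 13  emit P4@[28:31],P7@[29:31]
pos 32 'd': at 0 (via fail)
pos 33 'c': at 14
pos 34 'e': at 1 (via fail)
pos 35 'c': at 6
pos 36 'a': at 7
pos 37 'e': at 8  emit P1@[34:37]
pos 38 'a': at 2 (via fail)  emit P5@[37:38]
pos 39 'e': at 3
pos 40 'd': at 4
pos 41 'e': at 5  emit P0@[37:41]
pos 42 'b': at 11 (via fail)  emit P3@[42:42]
pos 43 'b': at 12  emit P3@[43:43]
pos 44 'c': at 13  emit P4@[41:44],P7@[42:44]
pos 45 'b': at 9 (via fail)  emit P3@[45:45]

Result: [[0,3],[1,2],[3,3],[8,3],[9,2],[13,6],[14,3],[15,2],[24,5],[27,0],[29,3],[30,3],[31,4],[31,7],[37,1],[38,5],[41,0],[42,3],[43,3],[44,4],[44,7],[45,3]]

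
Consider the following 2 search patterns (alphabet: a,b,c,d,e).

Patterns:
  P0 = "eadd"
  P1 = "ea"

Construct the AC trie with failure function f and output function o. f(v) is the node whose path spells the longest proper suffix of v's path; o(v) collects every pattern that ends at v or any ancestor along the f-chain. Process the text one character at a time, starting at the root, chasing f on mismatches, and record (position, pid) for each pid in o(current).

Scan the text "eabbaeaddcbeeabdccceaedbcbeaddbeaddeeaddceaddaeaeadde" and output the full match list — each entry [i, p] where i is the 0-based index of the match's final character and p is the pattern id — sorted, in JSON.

Build automaton:
Trie nodes:
  0='ε' goto e→1
  1='e' goto a→2
  2='ea' goto d→3  [P1 ends]
  3='ead' goto d→4
  4='eadd' goto ·  [P0 ends]

BFS fail/out derivation:
  n1('e'): parent n0 fail=0; on 'e' 0 → fail=0;  out ∅∪∅=∅
  n2('ea'): parent n1 fail=0; on 'a' 0 → fail=0;  out {1}∪∅={1}
  n3('ead'): parent n2 fail=0; on 'd' 0 → fail=0;  out ∅∪∅=∅
  n4('eadd'): parent n3 fail=0; on 'd' 0 → fail=0;  out {0}∪∅={0}

Run:
i=0 'e': node 0→1
i=1 'a': node 1→2  ** P1@[0:1]
i=2 'b': node 2→0 (fail-walked)
i=3 'b': node 0→0
i=4 'a': node 0→0
i=5 'e': node 0→1
i=6 'a': node 1→2  ** P1@[5:6]
i=7 'd': node 2→3
i=8 'd': node 3→4  ** P0@[5:8]
i=9 'c': node 4→0 (fail-walked)
i=10 'b': node 0→0
i=11 'e': node 0→1
i=12 'e': node 1→1 (fail-walked)
i=13 'a': node 1→2  ** P1@[12:13]
i=14 'b': node 2→0 (fail-walked)
i=15 'd': node 0→0
i=16 'c': node 0→0
i=17 'c': node 0→0
i=18 'c': node 0→0
i=19 'e': node 0→1
i=20 'a': node 1→2  ** P1@[19:20]
i=21 'e': node 2→1 (fail-walked)
i=22 'd': node 1→0 (fail-walked)
i=23 'b': node 0→0
i=24 'c': node 0→0
i=25 'b': node 0→0
i=26 'e': node 0→1
i=27 'a': node 1→2  ** P1@[26:27]
i=28 'd': node 2→3
i=29 'd': node 3→4  ** P0@[26:29]
i=30 'b': node 4→0 (fail-walked)
i=31 'e': node 0→1
i=32 'a': node 1→2  ** P1@[31:32]
i=33 'd': node 2→3
i=34 'd': node 3→4  ** P0@[31:34]
i=35 'e': node 4→1 (fail-walked)
i=36 'e': node 1→1 (fail-walked)
i=37 'a': node 1→2  ** P1@[36:37]
i=38 'd': node 2→3
i=39 'd': node 3→4  ** P0@[36:39]
i=40 'c': node 4→0 (fail-walked)
i=41 'e': node 0→1
i=42 'a': node 1→2  ** P1@[41:42]
i=43 'd': node 2→3
i=44 'd': node 3→4  ** P0@[41:44]
i=45 'a': node 4→0 (fail-walked)
i=46 'e': node 0→1
i=47 'a': node 1→2  ** P1@[46:47]
i=48 'e': node 2→1 (fail-walked)
i=49 'a': node 1→2  ** P1@[48:49]
i=50 'd': node 2→3
i=51 'd': node 3→4  ** P0@[48:51]
i=52 'e': node 4→1 (fail-walked)

Result: [[1,1],[6,1],[8,0],[13,1],[20,1],[27,1],[29,0],[32,1],[34,0],[37,1],[39,0],[42,1],[44,0],[47,1],[49,1],[51,0]]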